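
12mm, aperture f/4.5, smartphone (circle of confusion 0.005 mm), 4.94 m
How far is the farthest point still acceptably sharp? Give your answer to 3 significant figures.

21.5 m

Hyperfocal distance H = f²/(N·c) + f = 12²/(4.5 × 0.005) + 12 = 144/0.0225 + 12 ≈ 6412.0 mm ≈ 6.412 m.
Far limit Df = s·(H − f)/(H − s) = 4940 × (6412.0 − 12) / (6412.0 − 4940) = 4940 × 6400.0 / 1472.0 ≈ 21478 mm ≈ 21.5 m.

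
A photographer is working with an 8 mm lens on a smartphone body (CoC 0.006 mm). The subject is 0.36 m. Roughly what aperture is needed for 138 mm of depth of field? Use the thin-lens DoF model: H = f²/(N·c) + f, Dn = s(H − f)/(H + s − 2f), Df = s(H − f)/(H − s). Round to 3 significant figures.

Write h = H − f = f²/(N·c). The thin-lens limits are Dn = s·h/(h + (s−f)) and Df = s·h/(h − (s−f)), so DoF = Df − Dn = 2·s·(s−f)·h / (h² − (s−f)²).
That is a quadratic in h: DoF·h² − 2·s·(s−f)·h − DoF·(s−f)² = 0 ⇒ h = (s−f)·(s + √(s² + DoF²)) / DoF = 352 × (360 + √(360² + 138²)) / 138 = 352 × (360 + 385.544) / 138 ≈ 1901.7 mm.
Then N = f²/(c·h) = 8² / (0.006 × 1901.7) = 64 / 11.410 ≈ 5.61.

f/5.61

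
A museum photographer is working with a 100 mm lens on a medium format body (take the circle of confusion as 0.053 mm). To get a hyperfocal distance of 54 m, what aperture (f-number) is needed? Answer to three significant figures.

f/3.50

Rearrange H = f²/(N·c) + f for N: N = f² / ((H − f)·c).
N = 100² / ((54000 − 100) × 0.053) = 10000 / 2857 ≈ 3.50.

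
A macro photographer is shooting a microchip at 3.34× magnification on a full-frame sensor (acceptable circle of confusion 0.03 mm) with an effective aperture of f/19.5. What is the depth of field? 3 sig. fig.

At magnification m, DoF ≈ 2·N_eff·c/m² = 2 × 19.5 × 0.03 / 3.34² = 1.17 / 11.16 ≈ 0.105 mm.

0.105 mm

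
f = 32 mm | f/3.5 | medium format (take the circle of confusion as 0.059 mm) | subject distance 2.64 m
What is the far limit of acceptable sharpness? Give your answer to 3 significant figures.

Hyperfocal distance H = f²/(N·c) + f = 32²/(3.5 × 0.059) + 32 = 1024/0.2065 + 32 ≈ 4990.8 mm ≈ 4.991 m.
Far limit Df = s·(H − f)/(H − s) = 2640 × (4990.8 − 32) / (4990.8 − 2640) = 2640 × 4958.8 / 2350.8 ≈ 5568.8 mm ≈ 5.57 m.

5.57 m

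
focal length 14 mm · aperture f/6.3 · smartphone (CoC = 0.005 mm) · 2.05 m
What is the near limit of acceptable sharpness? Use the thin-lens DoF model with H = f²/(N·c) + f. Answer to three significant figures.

1.54 m

Hyperfocal distance H = f²/(N·c) + f = 14²/(6.3 × 0.005) + 14 = 196/0.0315 + 14 ≈ 6236.2 mm ≈ 6.236 m.
Near limit Dn = s·(H − f)/(H + s − 2f) = 2050 × (6236.2 − 14) / (6236.2 + 2050 − 2 × 14) = 2050 × 6222.2 / 8258.2 ≈ 1544.6 mm ≈ 1.54 m.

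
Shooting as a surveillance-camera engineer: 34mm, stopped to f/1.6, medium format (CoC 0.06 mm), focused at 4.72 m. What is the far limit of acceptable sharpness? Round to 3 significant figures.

7.73 m

Hyperfocal distance H = f²/(N·c) + f = 34²/(1.6 × 0.06) + 34 = 1156/0.096 + 34 ≈ 12075.7 mm ≈ 12.08 m.
Far limit Df = s·(H − f)/(H − s) = 4720 × (12075.7 − 34) / (12075.7 − 4720) = 4720 × 12041.7 / 7355.7 ≈ 7726.9 mm ≈ 7.73 m.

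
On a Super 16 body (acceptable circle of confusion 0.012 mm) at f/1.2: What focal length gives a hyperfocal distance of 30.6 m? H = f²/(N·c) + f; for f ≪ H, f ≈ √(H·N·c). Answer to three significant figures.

21.0 mm

From H = f²/(N·c) + f, with f ≪ H: f ≈ √(H·N·c) = √(30600 × 1.2 × 0.012) = √440.64 ≈ 20.99 mm.
The +f correction barely moves this — solving exactly, f² + N·c·f − N·c·H = 0 ⇒ f = (−N·c + √((N·c)² + 4·N·c·H))/2 = (−0.0144 + √1762.6)/2 ≈ 20.984 mm, so f ≈ 21.0 mm.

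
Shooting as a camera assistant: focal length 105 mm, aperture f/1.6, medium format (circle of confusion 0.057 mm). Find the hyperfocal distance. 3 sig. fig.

121 m

Hyperfocal distance H = f²/(N·c) + f = 105²/(1.6 × 0.057) + 105 = 11025/0.0912 + 105 ≈ 120993.2 mm ≈ 121 m.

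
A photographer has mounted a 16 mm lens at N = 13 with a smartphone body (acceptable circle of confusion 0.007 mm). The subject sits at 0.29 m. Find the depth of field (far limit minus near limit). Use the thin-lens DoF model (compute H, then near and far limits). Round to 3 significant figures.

Hyperfocal distance H = f²/(N·c) + f = 16²/(13 × 0.007) + 16 = 256/0.091 + 16 ≈ 2829.2 mm ≈ 2.829 m.
Near limit Dn = s·(H − f)/(H + s − 2f) = 290 × (2829.2 − 16) / (2829.2 + 290 − 2 × 16) = 290 × 2813.2 / 3087.2 ≈ 264.261 mm.
Far limit Df = s·(H − f)/(H − s) = 290 × (2829.2 − 16) / (2829.2 − 290) = 290 × 2813.2 / 2539.2 ≈ 321.293 mm.
Depth of field = Df − Dn = 321.293 − 264.261 ≈ 57.032 mm.

57.0 mm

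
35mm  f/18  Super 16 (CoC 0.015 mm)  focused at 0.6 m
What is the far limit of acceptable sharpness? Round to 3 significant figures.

0.685 m

Hyperfocal distance H = f²/(N·c) + f = 35²/(18 × 0.015) + 35 = 1225/0.27 + 35 ≈ 4572.0 mm ≈ 4.572 m.
Far limit Df = s·(H − f)/(H − s) = 600 × (4572.0 − 35) / (4572.0 − 600) = 600 × 4537.0 / 3972.0 ≈ 685.35 mm ≈ 0.685 m.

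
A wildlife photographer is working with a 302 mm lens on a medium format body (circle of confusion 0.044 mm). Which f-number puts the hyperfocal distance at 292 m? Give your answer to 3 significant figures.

Rearrange H = f²/(N·c) + f for N: N = f² / ((H − f)·c).
N = 302² / ((292000 − 302) × 0.044) = 91204 / 12835 ≈ 7.11.

f/7.11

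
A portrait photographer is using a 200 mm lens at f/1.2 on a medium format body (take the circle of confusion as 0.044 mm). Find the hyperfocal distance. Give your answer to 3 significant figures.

Hyperfocal distance H = f²/(N·c) + f = 200²/(1.2 × 0.044) + 200 = 40000/0.0528 + 200 ≈ 757775.8 mm ≈ 758 m.

758 m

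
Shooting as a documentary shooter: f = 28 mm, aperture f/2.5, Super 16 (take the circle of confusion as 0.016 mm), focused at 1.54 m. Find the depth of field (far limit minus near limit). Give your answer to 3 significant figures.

Hyperfocal distance H = f²/(N·c) + f = 28²/(2.5 × 0.016) + 28 = 784/0.04 + 28 ≈ 19628.0 mm ≈ 19.63 m.
Near limit Dn = s·(H − f)/(H + s − 2f) = 1540 × (19628.0 − 28) / (19628.0 + 1540 − 2 × 28) = 1540 × 19600.0 / 21112.0 ≈ 1429.71 mm.
Far limit Df = s·(H − f)/(H − s) = 1540 × (19628.0 − 28) / (19628.0 − 1540) = 1540 × 19600.0 / 18088.0 ≈ 1668.73 mm.
Depth of field = Df − Dn = 1668.73 − 1429.71 ≈ 239.02 mm.

239 mm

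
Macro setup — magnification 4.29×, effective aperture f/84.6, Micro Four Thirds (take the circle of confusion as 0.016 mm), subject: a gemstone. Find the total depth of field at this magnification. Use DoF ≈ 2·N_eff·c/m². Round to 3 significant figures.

0.147 mm

At magnification m, DoF ≈ 2·N_eff·c/m² = 2 × 84.6 × 0.016 / 4.29² = 2.707 / 18.4 ≈ 0.147 mm.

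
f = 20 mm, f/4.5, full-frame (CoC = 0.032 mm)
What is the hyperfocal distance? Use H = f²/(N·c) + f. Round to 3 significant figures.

2.80 m

Hyperfocal distance H = f²/(N·c) + f = 20²/(4.5 × 0.032) + 20 = 400/0.144 + 20 ≈ 2797.8 mm ≈ 2.80 m.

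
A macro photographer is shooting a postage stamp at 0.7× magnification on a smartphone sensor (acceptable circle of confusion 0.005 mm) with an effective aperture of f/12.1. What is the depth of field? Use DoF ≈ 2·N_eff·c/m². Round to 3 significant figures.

At magnification m, DoF ≈ 2·N_eff·c/m² = 2 × 12.1 × 0.005 / 0.7² = 0.121 / 0.49 ≈ 0.247 mm.

0.247 mm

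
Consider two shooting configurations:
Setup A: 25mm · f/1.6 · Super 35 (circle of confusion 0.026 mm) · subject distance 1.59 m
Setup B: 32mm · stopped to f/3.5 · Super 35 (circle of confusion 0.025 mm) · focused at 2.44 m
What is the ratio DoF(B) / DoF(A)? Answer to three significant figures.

3.13

Setup A: H = 25²/(1.6×0.026) + 25 ≈ 15049.0 mm; DoF = Df − Dn = 1774.88 − 1440.00 ≈ 334.88 mm.
Setup B: H = 32²/(3.5×0.025) + 32 ≈ 11734.9 mm; DoF = Df − Dn = 3072.1 − 2023.6 ≈ 1048.5 mm.
Ratio = 1048.5 / 334.88 ≈ 3.13.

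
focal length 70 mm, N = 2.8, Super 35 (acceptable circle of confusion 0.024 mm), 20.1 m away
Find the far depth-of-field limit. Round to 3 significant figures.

Hyperfocal distance H = f²/(N·c) + f = 70²/(2.8 × 0.024) + 70 = 4900/0.0672 + 70 ≈ 72986.7 mm ≈ 72.99 m.
Far limit Df = s·(H − f)/(H − s) = 20100 × (72986.7 − 70) / (72986.7 − 20100) = 20100 × 72916.7 / 52886.7 ≈ 27713 mm ≈ 27.7 m.

27.7 m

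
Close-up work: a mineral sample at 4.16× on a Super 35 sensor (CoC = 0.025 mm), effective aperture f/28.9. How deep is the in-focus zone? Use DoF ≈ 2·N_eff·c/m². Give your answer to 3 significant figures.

0.0835 mm

At magnification m, DoF ≈ 2·N_eff·c/m² = 2 × 28.9 × 0.025 / 4.16² = 1.445 / 17.31 ≈ 0.0835 mm.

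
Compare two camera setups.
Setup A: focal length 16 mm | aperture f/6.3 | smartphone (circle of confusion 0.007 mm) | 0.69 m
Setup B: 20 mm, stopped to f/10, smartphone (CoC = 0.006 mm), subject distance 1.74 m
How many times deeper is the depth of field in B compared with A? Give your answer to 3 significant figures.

5.92

Setup A: H = 16²/(6.3×0.007) + 16 ≈ 5821.0 mm; DoF = Df − Dn = 780.64 − 618.22 ≈ 162.42 mm.
Setup B: H = 20²/(10×0.006) + 20 ≈ 6686.7 mm; DoF = Df − Dn = 2345.01 − 1383.15 ≈ 961.86 mm.
Ratio = 961.86 / 162.42 ≈ 5.92.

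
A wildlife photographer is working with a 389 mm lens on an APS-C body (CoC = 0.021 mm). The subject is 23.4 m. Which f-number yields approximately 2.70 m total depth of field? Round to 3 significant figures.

Write h = H − f = f²/(N·c). The thin-lens limits are Dn = s·h/(h + (s−f)) and Df = s·h/(h − (s−f)), so DoF = Df − Dn = 2·s·(s−f)·h / (h² − (s−f)²).
That is a quadratic in h: DoF·h² − 2·s·(s−f)·h − DoF·(s−f)² = 0 ⇒ h = (s−f)·(s + √(s² + DoF²)) / DoF = 23011 × (23400 + √(23400² + 2700²)) / 2700 = 23011 × (23400 + 23555.3) / 2700 ≈ 400181 mm.
Then N = f²/(c·h) = 389² / (0.021 × 400181) = 151321 / 8403.8 ≈ 18.

f/18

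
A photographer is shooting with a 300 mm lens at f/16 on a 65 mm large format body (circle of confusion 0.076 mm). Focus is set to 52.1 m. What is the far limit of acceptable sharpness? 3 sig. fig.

174 m

Hyperfocal distance H = f²/(N·c) + f = 300²/(16 × 0.076) + 300 = 90000/1.216 + 300 ≈ 74313.2 mm ≈ 74.31 m.
Far limit Df = s·(H − f)/(H − s) = 52100 × (74313.2 − 300) / (74313.2 − 52100) = 52100 × 74013.2 / 22213.2 ≈ 173595 mm ≈ 174 m.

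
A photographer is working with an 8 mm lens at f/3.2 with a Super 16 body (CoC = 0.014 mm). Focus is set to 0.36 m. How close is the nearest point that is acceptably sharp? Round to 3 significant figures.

289 mm

Hyperfocal distance H = f²/(N·c) + f = 8²/(3.2 × 0.014) + 8 = 64/0.0448 + 8 ≈ 1436.6 mm ≈ 1.437 m.
Near limit Dn = s·(H − f)/(H + s − 2f) = 360 × (1436.6 − 8) / (1436.6 + 360 − 2 × 8) = 360 × 1428.6 / 1780.6 ≈ 288.83 mm.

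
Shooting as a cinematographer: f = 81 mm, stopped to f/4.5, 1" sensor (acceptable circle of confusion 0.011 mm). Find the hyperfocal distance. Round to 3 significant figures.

Hyperfocal distance H = f²/(N·c) + f = 81²/(4.5 × 0.011) + 81 = 6561/0.0495 + 81 ≈ 132626.5 mm ≈ 133 m.

133 m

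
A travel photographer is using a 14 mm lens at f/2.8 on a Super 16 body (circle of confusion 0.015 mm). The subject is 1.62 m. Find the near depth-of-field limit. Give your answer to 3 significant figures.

Hyperfocal distance H = f²/(N·c) + f = 14²/(2.8 × 0.015) + 14 = 196/0.042 + 14 ≈ 4680.7 mm ≈ 4.681 m.
Near limit Dn = s·(H − f)/(H + s − 2f) = 1620 × (4680.7 − 14) / (4680.7 + 1620 − 2 × 14) = 1620 × 4666.7 / 6272.7 ≈ 1205.2 mm ≈ 1.21 m.

1.21 m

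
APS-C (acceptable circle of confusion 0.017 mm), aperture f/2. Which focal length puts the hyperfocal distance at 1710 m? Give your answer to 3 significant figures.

241 mm

From H = f²/(N·c) + f, with f ≪ H: f ≈ √(H·N·c) = √(1710000 × 2 × 0.017) = √58140 ≈ 241.1 mm.
The +f correction barely moves this — solving exactly, f² + N·c·f − N·c·H = 0 ⇒ f = (−N·c + √((N·c)² + 4·N·c·H))/2 = (−0.034 + √232560)/2 ≈ 241.11 mm, so f ≈ 241 mm.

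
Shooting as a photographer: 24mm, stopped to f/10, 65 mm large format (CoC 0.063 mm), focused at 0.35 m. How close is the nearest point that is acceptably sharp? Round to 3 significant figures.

Hyperfocal distance H = f²/(N·c) + f = 24²/(10 × 0.063) + 24 = 576/0.63 + 24 ≈ 938.3 mm ≈ 0.938 m.
Near limit Dn = s·(H − f)/(H + s − 2f) = 350 × (938.3 − 24) / (938.3 + 350 − 2 × 24) = 350 × 914.3 / 1240.3 ≈ 258.01 mm.

258 mm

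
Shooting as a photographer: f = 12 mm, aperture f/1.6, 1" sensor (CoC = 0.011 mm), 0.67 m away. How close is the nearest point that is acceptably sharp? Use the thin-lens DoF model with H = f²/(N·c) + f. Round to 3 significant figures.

Hyperfocal distance H = f²/(N·c) + f = 12²/(1.6 × 0.011) + 12 = 144/0.0176 + 12 ≈ 8193.8 mm ≈ 8.194 m.
Near limit Dn = s·(H − f)/(H + s − 2f) = 670 × (8193.8 − 12) / (8193.8 + 670 − 2 × 12) = 670 × 8181.8 / 8839.8 ≈ 620.13 mm ≈ 0.620 m.

0.620 m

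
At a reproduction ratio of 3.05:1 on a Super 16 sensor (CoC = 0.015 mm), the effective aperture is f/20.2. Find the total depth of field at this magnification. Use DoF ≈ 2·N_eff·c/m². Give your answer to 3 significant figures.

At magnification m, DoF ≈ 2·N_eff·c/m² = 2 × 20.2 × 0.015 / 3.05² = 0.606 / 9.302 ≈ 0.0651 mm.

0.0651 mm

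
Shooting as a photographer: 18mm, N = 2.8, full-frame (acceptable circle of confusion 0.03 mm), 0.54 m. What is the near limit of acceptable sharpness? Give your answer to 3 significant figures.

Hyperfocal distance H = f²/(N·c) + f = 18²/(2.8 × 0.03) + 18 = 324/0.084 + 18 ≈ 3875.1 mm ≈ 3.875 m.
Near limit Dn = s·(H − f)/(H + s − 2f) = 540 × (3875.1 − 18) / (3875.1 + 540 − 2 × 18) = 540 × 3857.1 / 4379.1 ≈ 475.63 mm.

476 mm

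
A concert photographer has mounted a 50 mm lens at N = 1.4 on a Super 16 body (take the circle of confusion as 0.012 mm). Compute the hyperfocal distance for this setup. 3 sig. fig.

149 m

Hyperfocal distance H = f²/(N·c) + f = 50²/(1.4 × 0.012) + 50 = 2500/0.0168 + 50 ≈ 148859.5 mm ≈ 149 m.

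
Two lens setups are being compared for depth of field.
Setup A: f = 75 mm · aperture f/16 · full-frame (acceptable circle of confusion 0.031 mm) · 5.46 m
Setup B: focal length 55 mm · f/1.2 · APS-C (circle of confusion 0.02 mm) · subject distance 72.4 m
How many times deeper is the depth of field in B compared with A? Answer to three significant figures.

Setup A: H = 75²/(16×0.031) + 75 ≈ 11415.7 mm; DoF = Df − Dn = 10396.8 − 3702.1 ≈ 6694.7 mm.
Setup B: H = 55²/(1.2×0.02) + 55 ≈ 126096.7 mm; DoF = Df − Dn = 169944 − 45998 ≈ 123946 mm.
Ratio = 123946 / 6694.7 ≈ 18.5.

18.5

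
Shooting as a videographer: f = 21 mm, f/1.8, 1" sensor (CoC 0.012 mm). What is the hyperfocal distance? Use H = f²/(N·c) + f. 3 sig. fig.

Hyperfocal distance H = f²/(N·c) + f = 21²/(1.8 × 0.012) + 21 = 441/0.0216 + 21 ≈ 20437.7 mm ≈ 20.4 m.

20.4 m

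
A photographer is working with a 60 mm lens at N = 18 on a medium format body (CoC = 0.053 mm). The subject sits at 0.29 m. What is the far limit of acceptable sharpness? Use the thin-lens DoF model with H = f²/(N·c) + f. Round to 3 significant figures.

Hyperfocal distance H = f²/(N·c) + f = 60²/(18 × 0.053) + 60 = 3600/0.954 + 60 ≈ 3833.6 mm ≈ 3.834 m.
Far limit Df = s·(H − f)/(H − s) = 290 × (3833.6 − 60) / (3833.6 − 290) = 290 × 3773.6 / 3543.6 ≈ 308.82 mm.

309 mm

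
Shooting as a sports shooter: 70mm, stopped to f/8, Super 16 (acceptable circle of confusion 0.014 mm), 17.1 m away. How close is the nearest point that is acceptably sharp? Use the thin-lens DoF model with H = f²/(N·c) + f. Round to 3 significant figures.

Hyperfocal distance H = f²/(N·c) + f = 70²/(8 × 0.014) + 70 = 4900/0.112 + 70 ≈ 43820.0 mm ≈ 43.82 m.
Near limit Dn = s·(H − f)/(H + s − 2f) = 17100 × (43820.0 − 70) / (43820.0 + 17100 − 2 × 70) = 17100 × 43750.0 / 60780.0 ≈ 12309 mm ≈ 12.3 m.

12.3 m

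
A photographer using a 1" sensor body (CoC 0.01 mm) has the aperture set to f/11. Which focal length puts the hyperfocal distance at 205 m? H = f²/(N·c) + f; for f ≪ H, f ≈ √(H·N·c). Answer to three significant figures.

From H = f²/(N·c) + f, with f ≪ H: f ≈ √(H·N·c) = √(205000 × 11 × 0.01) = √22550 ≈ 150.2 mm.
The +f correction barely moves this — solving exactly, f² + N·c·f − N·c·H = 0 ⇒ f = (−N·c + √((N·c)² + 4·N·c·H))/2 = (−0.11 + √90200)/2 ≈ 150.11 mm, so f ≈ 150 mm.

150 mm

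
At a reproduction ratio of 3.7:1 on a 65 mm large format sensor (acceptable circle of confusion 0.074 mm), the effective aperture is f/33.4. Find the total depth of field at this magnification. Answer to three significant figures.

At magnification m, DoF ≈ 2·N_eff·c/m² = 2 × 33.4 × 0.074 / 3.7² = 4.943 / 13.69 ≈ 0.361 mm.

0.361 mm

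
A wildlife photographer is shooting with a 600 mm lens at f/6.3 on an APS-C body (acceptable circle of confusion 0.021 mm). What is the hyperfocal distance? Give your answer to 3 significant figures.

Hyperfocal distance H = f²/(N·c) + f = 600²/(6.3 × 0.021) + 600 = 360000/0.1323 + 600 ≈ 2721688.4 mm ≈ 2720 m.

2720 m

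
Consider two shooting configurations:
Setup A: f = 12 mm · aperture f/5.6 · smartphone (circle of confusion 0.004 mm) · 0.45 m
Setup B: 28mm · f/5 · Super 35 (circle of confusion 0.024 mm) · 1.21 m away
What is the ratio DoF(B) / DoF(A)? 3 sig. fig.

7.35

Setup A: H = 12²/(5.6×0.004) + 12 ≈ 6440.6 mm; DoF = Df − Dn = 482.902 − 421.296 ≈ 61.606 mm.
Setup B: H = 28²/(5×0.024) + 28 ≈ 6561.3 mm; DoF = Df − Dn = 1477.26 − 1024.63 ≈ 452.63 mm.
Ratio = 452.63 / 61.606 ≈ 7.35.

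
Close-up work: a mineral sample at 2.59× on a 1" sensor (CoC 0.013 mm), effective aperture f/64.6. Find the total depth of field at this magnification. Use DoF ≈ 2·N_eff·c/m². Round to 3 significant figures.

At magnification m, DoF ≈ 2·N_eff·c/m² = 2 × 64.6 × 0.013 / 2.59² = 1.68 / 6.708 ≈ 0.25 mm.

0.250 mm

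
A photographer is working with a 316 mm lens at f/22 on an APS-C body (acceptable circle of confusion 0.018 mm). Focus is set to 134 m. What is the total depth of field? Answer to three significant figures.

198 m

Hyperfocal distance H = f²/(N·c) + f = 316²/(22 × 0.018) + 316 = 99856/0.396 + 316 ≈ 252477.6 mm ≈ 252.5 m.
Near limit Dn = s·(H − f)/(H + s − 2f) = 134000 × (252477.6 − 316) / (252477.6 + 134000 − 2 × 316) = 134000 × 252161.6 / 385845.6 ≈ 87573 mm.
Far limit Df = s·(H − f)/(H − s) = 134000 × (252477.6 − 316) / (252477.6 − 134000) = 134000 × 252161.6 / 118477.6 ≈ 285199 mm.
Depth of field = Df − Dn = 285199 − 87573 ≈ 197626 mm ≈ 198 m.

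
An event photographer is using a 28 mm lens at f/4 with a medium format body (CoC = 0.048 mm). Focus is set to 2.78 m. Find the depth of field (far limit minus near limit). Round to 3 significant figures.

6.87 m

Hyperfocal distance H = f²/(N·c) + f = 28²/(4 × 0.048) + 28 = 784/0.192 + 28 ≈ 4111.3 mm ≈ 4.111 m.
Near limit Dn = s·(H − f)/(H + s − 2f) = 2780 × (4111.3 − 28) / (4111.3 + 2780 − 2 × 28) = 2780 × 4083.3 / 6835.3 ≈ 1660.7 mm.
Far limit Df = s·(H − f)/(H − s) = 2780 × (4111.3 − 28) / (4111.3 − 2780) = 2780 × 4083.3 / 1331.3 ≈ 8526.5 mm.
Depth of field = Df − Dn = 8526.5 − 1660.7 ≈ 6865.8 mm ≈ 6.87 m.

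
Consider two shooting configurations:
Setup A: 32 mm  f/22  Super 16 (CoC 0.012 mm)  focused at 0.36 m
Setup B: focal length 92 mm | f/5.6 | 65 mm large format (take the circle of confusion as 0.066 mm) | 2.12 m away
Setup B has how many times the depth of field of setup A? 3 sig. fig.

Setup A: H = 32²/(22×0.012) + 32 ≈ 3910.8 mm; DoF = Df − Dn = 393.255 − 331.931 ≈ 61.324 mm.
Setup B: H = 92²/(5.6×0.066) + 92 ≈ 22992.4 mm; DoF = Df − Dn = 2325.98 − 1947.53 ≈ 378.45 mm.
Ratio = 378.45 / 61.324 ≈ 6.17.

6.17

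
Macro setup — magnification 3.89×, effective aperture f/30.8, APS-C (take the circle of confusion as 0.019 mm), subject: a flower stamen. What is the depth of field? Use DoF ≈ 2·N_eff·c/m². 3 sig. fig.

At magnification m, DoF ≈ 2·N_eff·c/m² = 2 × 30.8 × 0.019 / 3.89² = 1.17 / 15.13 ≈ 0.0773 mm.

0.0773 mm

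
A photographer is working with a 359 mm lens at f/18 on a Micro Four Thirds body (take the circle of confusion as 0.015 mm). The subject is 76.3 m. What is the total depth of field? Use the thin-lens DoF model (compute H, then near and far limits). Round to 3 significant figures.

24.9 m

Hyperfocal distance H = f²/(N·c) + f = 359²/(18 × 0.015) + 359 = 128881/0.27 + 359 ≈ 477696.0 mm ≈ 477.7 m.
Near limit Dn = s·(H − f)/(H + s − 2f) = 76300 × (477696.0 − 359) / (477696.0 + 76300 − 2 × 359) = 76300 × 477337.0 / 553278.0 ≈ 65827 mm.
Far limit Df = s·(H − f)/(H − s) = 76300 × (477696.0 − 359) / (477696.0 − 76300) = 76300 × 477337.0 / 401396.0 ≈ 90735 mm.
Depth of field = Df − Dn = 90735 − 65827 ≈ 24908 mm ≈ 24.9 m.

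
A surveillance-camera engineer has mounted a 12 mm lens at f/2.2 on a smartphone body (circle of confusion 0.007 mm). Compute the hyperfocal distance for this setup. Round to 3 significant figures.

Hyperfocal distance H = f²/(N·c) + f = 12²/(2.2 × 0.007) + 12 = 144/0.0154 + 12 ≈ 9362.6 mm ≈ 9.36 m.

9.36 m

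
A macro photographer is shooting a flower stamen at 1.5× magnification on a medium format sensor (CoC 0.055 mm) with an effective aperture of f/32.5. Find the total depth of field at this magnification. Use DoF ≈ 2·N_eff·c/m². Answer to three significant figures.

1.59 mm

At magnification m, DoF ≈ 2·N_eff·c/m² = 2 × 32.5 × 0.055 / 1.5² = 3.575 / 2.25 ≈ 1.59 mm.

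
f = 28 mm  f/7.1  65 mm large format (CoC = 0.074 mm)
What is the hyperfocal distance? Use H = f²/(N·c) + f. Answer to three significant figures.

1.52 m

Hyperfocal distance H = f²/(N·c) + f = 28²/(7.1 × 0.074) + 28 = 784/0.5254 + 28 ≈ 1520.2 mm ≈ 1.52 m.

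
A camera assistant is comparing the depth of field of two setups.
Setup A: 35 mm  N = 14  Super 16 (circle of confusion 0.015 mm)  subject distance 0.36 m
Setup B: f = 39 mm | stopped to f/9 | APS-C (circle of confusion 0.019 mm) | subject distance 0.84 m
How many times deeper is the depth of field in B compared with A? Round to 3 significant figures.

Setup A: H = 35²/(14×0.015) + 35 ≈ 5868.3 mm; DoF = Df − Dn = 381.241 − 341.001 ≈ 40.240 mm.
Setup B: H = 39²/(9×0.019) + 39 ≈ 8933.7 mm; DoF = Df − Dn = 923.13 − 770.60 ≈ 152.53 mm.
Ratio = 152.53 / 40.240 ≈ 3.79.

3.79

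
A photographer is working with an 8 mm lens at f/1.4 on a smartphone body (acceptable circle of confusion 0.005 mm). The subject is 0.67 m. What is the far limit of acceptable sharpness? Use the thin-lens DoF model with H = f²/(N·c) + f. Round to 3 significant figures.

0.722 m

Hyperfocal distance H = f²/(N·c) + f = 8²/(1.4 × 0.005) + 8 = 64/0.007 + 8 ≈ 9150.9 mm ≈ 9.151 m.
Far limit Df = s·(H − f)/(H − s) = 670 × (9150.9 − 8) / (9150.9 − 670) = 670 × 9142.9 / 8480.9 ≈ 722.30 mm ≈ 0.722 m.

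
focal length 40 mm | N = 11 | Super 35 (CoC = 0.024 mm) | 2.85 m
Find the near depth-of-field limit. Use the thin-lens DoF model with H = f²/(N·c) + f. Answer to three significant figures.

Hyperfocal distance H = f²/(N·c) + f = 40²/(11 × 0.024) + 40 = 1600/0.264 + 40 ≈ 6100.6 mm ≈ 6.101 m.
Near limit Dn = s·(H − f)/(H + s − 2f) = 2850 × (6100.6 − 40) / (6100.6 + 2850 − 2 × 40) = 2850 × 6060.6 / 8870.6 ≈ 1947.2 mm ≈ 1.95 m.

1.95 m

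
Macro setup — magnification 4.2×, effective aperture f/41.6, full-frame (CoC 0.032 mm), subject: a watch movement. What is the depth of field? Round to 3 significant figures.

At magnification m, DoF ≈ 2·N_eff·c/m² = 2 × 41.6 × 0.032 / 4.2² = 2.662 / 17.64 ≈ 0.151 mm.

0.151 mm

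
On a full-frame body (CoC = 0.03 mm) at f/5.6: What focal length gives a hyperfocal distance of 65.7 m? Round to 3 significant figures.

105 mm

From H = f²/(N·c) + f, with f ≪ H: f ≈ √(H·N·c) = √(65700 × 5.6 × 0.03) = √11038 ≈ 105.1 mm.
The +f correction barely moves this — solving exactly, f² + N·c·f − N·c·H = 0 ⇒ f = (−N·c + √((N·c)² + 4·N·c·H))/2 = (−0.168 + √44150)/2 ≈ 104.98 mm, so f ≈ 105 mm.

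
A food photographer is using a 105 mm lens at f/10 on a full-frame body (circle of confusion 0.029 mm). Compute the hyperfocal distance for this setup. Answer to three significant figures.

38.1 m

Hyperfocal distance H = f²/(N·c) + f = 105²/(10 × 0.029) + 105 = 11025/0.29 + 105 ≈ 38122.2 mm ≈ 38.1 m.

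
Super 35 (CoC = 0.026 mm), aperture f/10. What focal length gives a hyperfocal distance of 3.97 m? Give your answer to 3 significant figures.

From H = f²/(N·c) + f, with f ≪ H: f ≈ √(H·N·c) = √(3970 × 10 × 0.026) = √1032.2 ≈ 32.13 mm.
Exact: f² + N·c·f − N·c·H = 0 ⇒ f = (−N·c + √((N·c)² + 4·N·c·H))/2 = (−0.26 + √4128.9)/2 ≈ 31.998 mm ≈ 32.0 mm.

32.0 mm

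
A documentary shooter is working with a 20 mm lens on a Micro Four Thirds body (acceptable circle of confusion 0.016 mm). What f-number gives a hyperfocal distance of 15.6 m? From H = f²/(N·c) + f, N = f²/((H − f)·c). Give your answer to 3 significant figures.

Rearrange H = f²/(N·c) + f for N: N = f² / ((H − f)·c).
N = 20² / ((15600 − 20) × 0.016) = 400 / 249.3 ≈ 1.60.

f/1.60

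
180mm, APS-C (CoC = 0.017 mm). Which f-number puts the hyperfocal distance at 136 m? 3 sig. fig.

Rearrange H = f²/(N·c) + f for N: N = f² / ((H − f)·c).
N = 180² / ((136000 − 180) × 0.017) = 32400 / 2309 ≈ 14.

f/14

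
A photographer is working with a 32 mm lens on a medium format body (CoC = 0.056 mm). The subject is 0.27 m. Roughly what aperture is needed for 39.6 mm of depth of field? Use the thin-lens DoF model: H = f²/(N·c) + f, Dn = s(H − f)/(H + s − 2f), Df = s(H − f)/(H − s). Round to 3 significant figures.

Write h = H − f = f²/(N·c). The thin-lens limits are Dn = s·h/(h + (s−f)) and Df = s·h/(h − (s−f)), so DoF = Df − Dn = 2·s·(s−f)·h / (h² − (s−f)²).
That is a quadratic in h: DoF·h² − 2·s·(s−f)·h − DoF·(s−f)² = 0 ⇒ h = (s−f)·(s + √(s² + DoF²)) / DoF = 238 × (270 + √(270² + 39.6²)) / 39.6 = 238 × (270 + 272.889) / 39.6 ≈ 3262.8 mm.
Then N = f²/(c·h) = 32² / (0.056 × 3262.8) = 1024 / 182.72 ≈ 5.60.

f/5.60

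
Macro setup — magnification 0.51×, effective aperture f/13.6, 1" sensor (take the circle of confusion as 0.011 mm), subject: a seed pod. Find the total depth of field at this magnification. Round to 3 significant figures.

1.15 mm

At magnification m, DoF ≈ 2·N_eff·c/m² = 2 × 13.6 × 0.011 / 0.51² = 0.2992 / 0.2601 ≈ 1.15 mm.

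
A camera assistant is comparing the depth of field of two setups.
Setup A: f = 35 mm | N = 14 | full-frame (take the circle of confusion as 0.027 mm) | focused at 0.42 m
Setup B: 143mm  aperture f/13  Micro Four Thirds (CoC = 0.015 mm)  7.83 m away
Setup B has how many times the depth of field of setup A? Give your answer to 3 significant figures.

Setup A: H = 35²/(14×0.027) + 35 ≈ 3275.7 mm; DoF = Df − Dn = 476.62 − 375.40 ≈ 101.22 mm.
Setup B: H = 143²/(13×0.015) + 143 ≈ 105009.7 mm; DoF = Df − Dn = 8449.4 − 7295.2 ≈ 1154.2 mm.
Ratio = 1154.2 / 101.22 ≈ 11.4.

11.4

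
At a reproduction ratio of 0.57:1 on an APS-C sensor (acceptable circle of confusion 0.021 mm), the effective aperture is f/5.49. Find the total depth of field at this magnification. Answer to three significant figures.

0.710 mm

At magnification m, DoF ≈ 2·N_eff·c/m² = 2 × 5.49 × 0.021 / 0.57² = 0.2306 / 0.3249 ≈ 0.71 mm.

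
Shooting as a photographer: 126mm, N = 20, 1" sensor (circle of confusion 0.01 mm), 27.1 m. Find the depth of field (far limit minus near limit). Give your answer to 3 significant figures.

20.8 m

Hyperfocal distance H = f²/(N·c) + f = 126²/(20 × 0.01) + 126 = 15876/0.2 + 126 ≈ 79506.0 mm ≈ 79.51 m.
Near limit Dn = s·(H − f)/(H + s − 2f) = 27100 × (79506.0 − 126) / (79506.0 + 27100 − 2 × 126) = 27100 × 79380.0 / 106354.0 ≈ 20227 mm.
Far limit Df = s·(H − f)/(H − s) = 27100 × (79506.0 − 126) / (79506.0 − 27100) = 27100 × 79380.0 / 52406.0 ≈ 41049 mm.
Depth of field = Df − Dn = 41049 − 20227 ≈ 20822 mm ≈ 20.8 m.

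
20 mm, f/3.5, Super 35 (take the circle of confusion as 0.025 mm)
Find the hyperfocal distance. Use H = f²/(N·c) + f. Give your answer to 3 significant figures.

4.59 m

Hyperfocal distance H = f²/(N·c) + f = 20²/(3.5 × 0.025) + 20 = 400/0.0875 + 20 ≈ 4591.4 mm ≈ 4.59 m.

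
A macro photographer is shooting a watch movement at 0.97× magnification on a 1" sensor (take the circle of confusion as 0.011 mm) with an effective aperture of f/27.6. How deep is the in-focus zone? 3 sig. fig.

At magnification m, DoF ≈ 2·N_eff·c/m² = 2 × 27.6 × 0.011 / 0.97² = 0.6072 / 0.9409 ≈ 0.645 mm.

0.645 mm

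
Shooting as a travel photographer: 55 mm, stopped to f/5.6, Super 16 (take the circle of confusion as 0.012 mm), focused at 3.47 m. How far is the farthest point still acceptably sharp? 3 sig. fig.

3.75 m

Hyperfocal distance H = f²/(N·c) + f = 55²/(5.6 × 0.012) + 55 = 3025/0.0672 + 55 ≈ 45069.9 mm ≈ 45.07 m.
Far limit Df = s·(H − f)/(H − s) = 3470 × (45069.9 − 55) / (45069.9 − 3470) = 3470 × 45014.9 / 41599.9 ≈ 3754.9 mm ≈ 3.75 m.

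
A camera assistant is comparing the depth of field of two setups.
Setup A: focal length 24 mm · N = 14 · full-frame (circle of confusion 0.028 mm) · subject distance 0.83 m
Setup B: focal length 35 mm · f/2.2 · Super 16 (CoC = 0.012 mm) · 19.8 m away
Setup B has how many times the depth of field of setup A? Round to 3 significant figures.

Setup A: H = 24²/(14×0.028) + 24 ≈ 1493.4 mm; DoF = Df − Dn = 1838.4 − 536.0 ≈ 1302.4 mm.
Setup B: H = 35²/(2.2×0.012) + 35 ≈ 46436.5 mm; DoF = Df − Dn = 34492 − 13885 ≈ 20607 mm.
Ratio = 20607 / 1302.4 ≈ 15.8.

15.8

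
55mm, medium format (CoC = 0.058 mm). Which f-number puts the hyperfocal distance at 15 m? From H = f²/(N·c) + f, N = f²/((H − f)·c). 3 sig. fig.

Rearrange H = f²/(N·c) + f for N: N = f² / ((H − f)·c).
N = 55² / ((15000 − 55) × 0.058) = 3025 / 866.8 ≈ 3.49.

f/3.49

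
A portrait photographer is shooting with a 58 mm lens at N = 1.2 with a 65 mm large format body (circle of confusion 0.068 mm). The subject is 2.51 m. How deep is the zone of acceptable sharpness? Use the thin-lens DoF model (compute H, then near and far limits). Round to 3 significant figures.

Hyperfocal distance H = f²/(N·c) + f = 58²/(1.2 × 0.068) + 58 = 3364/0.0816 + 58 ≈ 41283.5 mm ≈ 41.28 m.
Near limit Dn = s·(H − f)/(H + s − 2f) = 2510 × (41283.5 − 58) / (41283.5 + 2510 − 2 × 58) = 2510 × 41225.5 / 43677.5 ≈ 2369.09 mm.
Far limit Df = s·(H − f)/(H − s) = 2510 × (41283.5 − 58) / (41283.5 − 2510) = 2510 × 41225.5 / 38773.5 ≈ 2668.73 mm.
Depth of field = Df − Dn = 2668.73 − 2369.09 ≈ 299.64 mm.

300 mm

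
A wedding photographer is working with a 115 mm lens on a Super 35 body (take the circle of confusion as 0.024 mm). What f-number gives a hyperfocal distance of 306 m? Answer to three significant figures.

f/1.80

Rearrange H = f²/(N·c) + f for N: N = f² / ((H − f)·c).
N = 115² / ((306000 − 115) × 0.024) = 13225 / 7341 ≈ 1.80.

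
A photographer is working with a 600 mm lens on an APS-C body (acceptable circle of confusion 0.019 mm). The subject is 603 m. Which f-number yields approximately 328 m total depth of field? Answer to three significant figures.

Write h = H − f = f²/(N·c). The thin-lens limits are Dn = s·h/(h + (s−f)) and Df = s·h/(h − (s−f)), so DoF = Df − Dn = 2·s·(s−f)·h / (h² − (s−f)²).
That is a quadratic in h: DoF·h² − 2·s·(s−f)·h − DoF·(s−f)² = 0 ⇒ h = (s−f)·(s + √(s² + DoF²)) / DoF = 602400 × (603000 + √(603000² + 328000²)) / 328000 = 602400 × (603000 + 686435) / 328000 ≈ 2368157 mm.
Then N = f²/(c·h) = 600² / (0.019 × 2368157) = 360000 / 44995 ≈ 8.

f/8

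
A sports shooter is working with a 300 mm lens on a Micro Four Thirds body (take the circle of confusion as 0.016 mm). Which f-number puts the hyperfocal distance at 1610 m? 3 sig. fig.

Rearrange H = f²/(N·c) + f for N: N = f² / ((H − f)·c).
N = 300² / ((1610000 − 300) × 0.016) = 90000 / 25755 ≈ 3.49.

f/3.49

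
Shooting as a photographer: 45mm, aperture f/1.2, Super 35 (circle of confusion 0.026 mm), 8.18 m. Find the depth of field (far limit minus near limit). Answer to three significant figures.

Hyperfocal distance H = f²/(N·c) + f = 45²/(1.2 × 0.026) + 45 = 2025/0.0312 + 45 ≈ 64948.8 mm ≈ 64.95 m.
Near limit Dn = s·(H − f)/(H + s − 2f) = 8180 × (64948.8 − 45) / (64948.8 + 8180 − 2 × 45) = 8180 × 64903.8 / 73038.8 ≈ 7268.9 mm.
Far limit Df = s·(H − f)/(H − s) = 8180 × (64948.8 − 45) / (64948.8 − 8180) = 8180 × 64903.8 / 56768.8 ≈ 9352.2 mm.
Depth of field = Df − Dn = 9352.2 − 7268.9 ≈ 2083.3 mm ≈ 2.08 m.

2.08 m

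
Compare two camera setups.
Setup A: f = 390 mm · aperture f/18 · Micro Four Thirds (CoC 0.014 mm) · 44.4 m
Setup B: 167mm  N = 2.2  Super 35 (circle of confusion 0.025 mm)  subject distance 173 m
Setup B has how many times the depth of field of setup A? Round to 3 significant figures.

Setup A: H = 390²/(18×0.014) + 390 ≈ 603961.4 mm; DoF = Df − Dn = 47892.1 − 41382.6 ≈ 6509.5 mm.
Setup B: H = 167²/(2.2×0.025) + 167 ≈ 507239.7 mm; DoF = Df − Dn = 262457 − 129023 ≈ 133434 mm.
Ratio = 133434 / 6509.5 ≈ 20.5.

20.5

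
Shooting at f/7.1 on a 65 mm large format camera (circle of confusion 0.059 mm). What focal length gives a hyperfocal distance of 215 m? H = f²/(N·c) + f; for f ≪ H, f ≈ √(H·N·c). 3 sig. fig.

300 mm

From H = f²/(N·c) + f, with f ≪ H: f ≈ √(H·N·c) = √(215000 × 7.1 × 0.059) = √90063 ≈ 300.1 mm.
The +f correction barely moves this — solving exactly, f² + N·c·f − N·c·H = 0 ⇒ f = (−N·c + √((N·c)² + 4·N·c·H))/2 = (−0.4189 + √360254)/2 ≈ 299.90 mm, so f ≈ 300 mm.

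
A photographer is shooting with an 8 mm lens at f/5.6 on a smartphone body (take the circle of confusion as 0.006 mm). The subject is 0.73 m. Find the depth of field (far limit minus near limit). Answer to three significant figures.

Hyperfocal distance H = f²/(N·c) + f = 8²/(5.6 × 0.006) + 8 = 64/0.0336 + 8 ≈ 1912.8 mm ≈ 1.913 m.
Near limit Dn = s·(H − f)/(H + s − 2f) = 730 × (1912.8 − 8) / (1912.8 + 730 − 2 × 8) = 730 × 1904.8 / 2626.8 ≈ 529.35 mm.
Far limit Df = s·(H − f)/(H − s) = 730 × (1912.8 − 8) / (1912.8 − 730) = 730 × 1904.8 / 1182.8 ≈ 1175.62 mm.
Depth of field = Df − Dn = 1175.62 − 529.35 ≈ 646.27 mm ≈ 0.646 m.

0.646 m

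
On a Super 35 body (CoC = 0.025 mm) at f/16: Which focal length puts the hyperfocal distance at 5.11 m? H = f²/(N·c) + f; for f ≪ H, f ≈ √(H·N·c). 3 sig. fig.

From H = f²/(N·c) + f, with f ≪ H: f ≈ √(H·N·c) = √(5110 × 16 × 0.025) = √2044.0 ≈ 45.21 mm.
Exact: f² + N·c·f − N·c·H = 0 ⇒ f = (−N·c + √((N·c)² + 4·N·c·H))/2 = (−0.4 + √8176.2)/2 ≈ 45.011 mm ≈ 45.0 mm.

45.0 mm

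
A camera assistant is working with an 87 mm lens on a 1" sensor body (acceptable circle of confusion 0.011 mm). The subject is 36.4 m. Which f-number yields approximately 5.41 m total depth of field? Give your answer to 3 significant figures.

Write h = H − f = f²/(N·c). The thin-lens limits are Dn = s·h/(h + (s−f)) and Df = s·h/(h − (s−f)), so DoF = Df − Dn = 2·s·(s−f)·h / (h² − (s−f)²).
That is a quadratic in h: DoF·h² − 2·s·(s−f)·h − DoF·(s−f)² = 0 ⇒ h = (s−f)·(s + √(s² + DoF²)) / DoF = 36313 × (36400 + √(36400² + 5410²)) / 5410 = 36313 × (36400 + 36799.8) / 5410 ≈ 491332 mm.
Then N = f²/(c·h) = 87² / (0.011 × 491332) = 7569 / 5404.7 ≈ 1.40.

f/1.40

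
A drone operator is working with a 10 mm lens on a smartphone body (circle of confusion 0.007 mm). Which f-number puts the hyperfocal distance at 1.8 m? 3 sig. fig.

f/7.98

Rearrange H = f²/(N·c) + f for N: N = f² / ((H − f)·c).
N = 10² / ((1800 − 10) × 0.007) = 100 / 12.53 ≈ 7.98.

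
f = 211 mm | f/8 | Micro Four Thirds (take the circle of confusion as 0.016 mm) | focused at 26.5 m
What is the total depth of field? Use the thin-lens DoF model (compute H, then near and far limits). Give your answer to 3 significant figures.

4.03 m

Hyperfocal distance H = f²/(N·c) + f = 211²/(8 × 0.016) + 211 = 44521/0.128 + 211 ≈ 348031.3 mm ≈ 348.0 m.
Near limit Dn = s·(H − f)/(H + s − 2f) = 26500 × (348031.3 − 211) / (348031.3 + 26500 − 2 × 211) = 26500 × 347820.3 / 374109.3 ≈ 24637.8 mm.
Far limit Df = s·(H − f)/(H − s) = 26500 × (348031.3 − 211) / (348031.3 − 26500) = 26500 × 347820.3 / 321531.3 ≈ 28666.7 mm.
Depth of field = Df − Dn = 28666.7 − 24637.8 ≈ 4028.9 mm ≈ 4.03 m.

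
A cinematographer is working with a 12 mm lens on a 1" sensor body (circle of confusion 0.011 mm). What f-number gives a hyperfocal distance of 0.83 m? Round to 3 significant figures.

f/16

Rearrange H = f²/(N·c) + f for N: N = f² / ((H − f)·c).
N = 12² / ((830 − 12) × 0.011) = 144 / 8.998 ≈ 16.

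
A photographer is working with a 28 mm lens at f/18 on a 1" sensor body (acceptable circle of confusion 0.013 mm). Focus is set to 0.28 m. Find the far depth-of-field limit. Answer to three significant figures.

303 mm

Hyperfocal distance H = f²/(N·c) + f = 28²/(18 × 0.013) + 28 = 784/0.234 + 28 ≈ 3378.4 mm ≈ 3.378 m.
Far limit Df = s·(H − f)/(H − s) = 280 × (3378.4 − 28) / (3378.4 − 280) = 280 × 3350.4 / 3098.4 ≈ 302.77 mm.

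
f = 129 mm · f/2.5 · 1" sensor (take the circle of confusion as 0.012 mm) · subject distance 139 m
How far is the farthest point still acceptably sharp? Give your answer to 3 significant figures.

185 m

Hyperfocal distance H = f²/(N·c) + f = 129²/(2.5 × 0.012) + 129 = 16641/0.03 + 129 ≈ 554829.0 mm ≈ 554.8 m.
Far limit Df = s·(H − f)/(H − s) = 139000 × (554829.0 − 129) / (554829.0 − 139000) = 139000 × 554700.0 / 415829.0 ≈ 185421 mm ≈ 185 m.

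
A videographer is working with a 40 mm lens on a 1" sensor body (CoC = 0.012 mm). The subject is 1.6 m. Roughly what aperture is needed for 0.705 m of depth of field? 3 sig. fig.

f/18

Write h = H − f = f²/(N·c). The thin-lens limits are Dn = s·h/(h + (s−f)) and Df = s·h/(h − (s−f)), so DoF = Df − Dn = 2·s·(s−f)·h / (h² − (s−f)²).
That is a quadratic in h: DoF·h² − 2·s·(s−f)·h − DoF·(s−f)² = 0 ⇒ h = (s−f)·(s + √(s² + DoF²)) / DoF = 1560 × (1600 + √(1600² + 705²)) / 705 = 1560 × (1600 + 1748.44) / 705 ≈ 7409.3 mm.
Then N = f²/(c·h) = 40² / (0.012 × 7409.3) = 1600 / 88.912 ≈ 18.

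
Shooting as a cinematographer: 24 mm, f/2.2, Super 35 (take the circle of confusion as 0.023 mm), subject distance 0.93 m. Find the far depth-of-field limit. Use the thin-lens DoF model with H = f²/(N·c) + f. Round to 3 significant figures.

Hyperfocal distance H = f²/(N·c) + f = 24²/(2.2 × 0.023) + 24 = 576/0.0506 + 24 ≈ 11407.4 mm ≈ 11.41 m.
Far limit Df = s·(H − f)/(H − s) = 930 × (11407.4 − 24) / (11407.4 − 930) = 930 × 11383.4 / 10477.4 ≈ 1010.4 mm ≈ 1.01 m.

1.01 m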